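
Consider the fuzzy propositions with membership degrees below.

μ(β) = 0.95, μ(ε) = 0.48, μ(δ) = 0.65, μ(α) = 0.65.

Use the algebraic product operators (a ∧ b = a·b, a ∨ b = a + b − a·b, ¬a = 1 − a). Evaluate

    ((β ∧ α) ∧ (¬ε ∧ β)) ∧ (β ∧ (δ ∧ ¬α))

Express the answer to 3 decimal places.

β ∧ α = a·b on (0.9500, 0.6500) = 0.6175
¬ε = 1 − 0.4800 = 0.5200
¬ε ∧ β = a·b on (0.5200, 0.9500) = 0.4940
(β ∧ α) ∧ (¬ε ∧ β) = a·b on (0.6175, 0.4940) = 0.3050
¬α = 1 − 0.6500 = 0.3500
δ ∧ ¬α = a·b on (0.6500, 0.3500) = 0.2275
β ∧ (δ ∧ ¬α) = a·b on (0.9500, 0.2275) = 0.2161
((β ∧ α) ∧ (¬ε ∧ β)) ∧ (β ∧ (δ ∧ ¬α)) = a·b on (0.3050, 0.2161) = 0.0659

0.066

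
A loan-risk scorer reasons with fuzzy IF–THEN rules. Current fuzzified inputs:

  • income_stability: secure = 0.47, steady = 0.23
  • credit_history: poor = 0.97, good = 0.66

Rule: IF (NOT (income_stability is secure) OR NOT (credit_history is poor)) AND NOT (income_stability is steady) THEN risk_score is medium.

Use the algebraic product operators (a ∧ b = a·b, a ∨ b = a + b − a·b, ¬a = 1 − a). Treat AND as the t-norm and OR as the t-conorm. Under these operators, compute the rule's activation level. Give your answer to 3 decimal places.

firing strength: (¬secure=1−0.47=0.53 OR ¬poor=1−0.97=0.03) = 0.5441; AND[a·b] with ¬steady=1−0.23=0.77 → w = 0.4190

0.419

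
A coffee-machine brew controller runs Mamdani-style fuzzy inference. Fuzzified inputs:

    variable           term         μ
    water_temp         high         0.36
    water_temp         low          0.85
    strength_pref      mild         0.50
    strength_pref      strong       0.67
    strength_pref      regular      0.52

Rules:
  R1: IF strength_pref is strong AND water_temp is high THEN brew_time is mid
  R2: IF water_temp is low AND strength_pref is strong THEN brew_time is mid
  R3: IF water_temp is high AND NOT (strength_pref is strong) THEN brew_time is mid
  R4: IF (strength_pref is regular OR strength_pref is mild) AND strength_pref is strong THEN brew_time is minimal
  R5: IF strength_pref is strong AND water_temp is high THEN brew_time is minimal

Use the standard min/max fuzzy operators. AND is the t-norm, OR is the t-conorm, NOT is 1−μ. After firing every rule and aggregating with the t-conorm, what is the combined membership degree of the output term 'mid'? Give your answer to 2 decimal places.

R1: strong=0.67, high=0.36; AND[min(a, b)] → w = 0.36
R2: low=0.85, strong=0.67; AND[min(a, b)] → w = 0.67
R3: high=0.36, ¬strong=1−0.67=0.33; AND[min(a, b)] → w = 0.33
R4: (regular=0.52 OR mild=0.50) = 0.52; AND[min(a, b)] with strong=0.67 → w = 0.52
R5: strong=0.67, high=0.36; AND[min(a, b)] → w = 0.36
Rules with consequent 'mid': {R1, R2, R3} → strengths 0.36, 0.67, 0.33
Aggregate via t-conorm [max(a, b)]: 0.67

0.67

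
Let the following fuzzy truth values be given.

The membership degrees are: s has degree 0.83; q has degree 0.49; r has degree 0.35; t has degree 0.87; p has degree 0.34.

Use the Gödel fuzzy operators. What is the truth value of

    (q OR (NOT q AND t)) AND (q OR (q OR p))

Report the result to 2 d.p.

NOT q = 1 − 0.49 = 0.51
NOT q AND t = min(a, b) on (0.51, 0.87) = 0.51
q OR (NOT q AND t) = max(a, b) on (0.49, 0.51) = 0.51
q OR p = max(a, b) on (0.49, 0.34) = 0.49
q OR (q OR p) = max(a, b) on (0.49, 0.49) = 0.49
(q OR (NOT q AND t)) AND (q OR (q OR p)) = min(a, b) on (0.51, 0.49) = 0.49

0.49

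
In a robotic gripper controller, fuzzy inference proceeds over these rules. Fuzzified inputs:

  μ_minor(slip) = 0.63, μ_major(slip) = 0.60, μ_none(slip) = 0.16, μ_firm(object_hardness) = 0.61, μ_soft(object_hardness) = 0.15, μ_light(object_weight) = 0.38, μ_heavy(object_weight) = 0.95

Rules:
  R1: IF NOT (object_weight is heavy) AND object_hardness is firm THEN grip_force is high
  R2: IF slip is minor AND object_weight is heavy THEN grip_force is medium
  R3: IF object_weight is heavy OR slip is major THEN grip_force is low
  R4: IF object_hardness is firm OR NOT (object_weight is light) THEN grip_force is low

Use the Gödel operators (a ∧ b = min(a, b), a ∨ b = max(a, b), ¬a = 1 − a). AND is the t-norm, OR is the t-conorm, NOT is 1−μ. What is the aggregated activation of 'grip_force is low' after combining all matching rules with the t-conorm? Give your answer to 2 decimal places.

R1: ¬heavy=1−0.95=0.05, firm=0.61; AND[min(a, b)] → w = 0.05
R2: minor=0.63, heavy=0.95; AND[min(a, b)] → w = 0.63
R3: heavy=0.95, major=0.60; OR[max(a, b)] → w = 0.95
R4: firm=0.61, ¬light=1−0.38=0.62; OR[max(a, b)] → w = 0.62
Rules with consequent 'low': {R3, R4} → strengths 0.95, 0.62
Aggregate via t-conorm [max(a, b)]: 0.95

0.95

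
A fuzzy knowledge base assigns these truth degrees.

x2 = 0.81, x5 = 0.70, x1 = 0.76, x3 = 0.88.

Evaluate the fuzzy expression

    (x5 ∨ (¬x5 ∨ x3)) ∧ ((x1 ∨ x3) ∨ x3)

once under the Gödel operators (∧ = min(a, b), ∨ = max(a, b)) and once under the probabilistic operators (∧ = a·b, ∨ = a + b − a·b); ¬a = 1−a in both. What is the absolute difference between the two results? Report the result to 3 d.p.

Under Gödel:
  ¬x5 = 1 − 0.70 = 0.30
  ¬x5 ∨ x3 = max(a, b) on (0.30, 0.88) = 0.88
  x5 ∨ (¬x5 ∨ x3) = max(a, b) on (0.70, 0.88) = 0.88
  x1 ∨ x3 = max(a, b) on (0.76, 0.88) = 0.88
  (x1 ∨ x3) ∨ x3 = max(a, b) on (0.88, 0.88) = 0.88
  (x5 ∨ (¬x5 ∨ x3)) ∧ ((x1 ∨ x3) ∨ x3) = min(a, b) on (0.88, 0.88) = 0.88
  → value = 0.8800
Under probabilistic:
  ¬x5 = 1 − 0.7000 = 0.3000
  ¬x5 ∨ x3 = a + b − a·b on (0.3000, 0.8800) = 0.9160
  x5 ∨ (¬x5 ∨ x3) = a + b − a·b on (0.7000, 0.9160) = 0.9748
  x1 ∨ x3 = a + b − a·b on (0.7600, 0.8800) = 0.9712
  (x1 ∨ x3) ∨ x3 = a + b − a·b on (0.9712, 0.8800) = 0.9965
  (x5 ∨ (¬x5 ∨ x3)) ∧ ((x1 ∨ x3) ∨ x3) = a·b on (0.9748, 0.9965) = 0.9714
  → value = 0.9714
|0.8800 − 0.9714| = 0.091

0.091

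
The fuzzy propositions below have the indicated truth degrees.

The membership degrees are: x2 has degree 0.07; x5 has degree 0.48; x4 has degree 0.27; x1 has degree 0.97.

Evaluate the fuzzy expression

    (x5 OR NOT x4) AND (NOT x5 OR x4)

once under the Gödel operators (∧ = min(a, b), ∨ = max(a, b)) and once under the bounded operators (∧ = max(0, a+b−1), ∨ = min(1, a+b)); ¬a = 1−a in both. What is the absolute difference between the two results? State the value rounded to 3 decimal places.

0.270

Under Gödel:
  NOT x4 = 1 − 0.27 = 0.73
  x5 OR NOT x4 = max(a, b) on (0.48, 0.73) = 0.73
  NOT x5 = 1 − 0.48 = 0.52
  NOT x5 OR x4 = max(a, b) on (0.52, 0.27) = 0.52
  (x5 OR NOT x4) AND (NOT x5 OR x4) = min(a, b) on (0.73, 0.52) = 0.52
  → value = 0.5200
Under bounded:
  NOT x4 = 1 − 0.27 = 0.73
  x5 OR NOT x4 = min(1, a+b) on (0.48, 0.73) = 1.00
  NOT x5 = 1 − 0.48 = 0.52
  NOT x5 OR x4 = min(1, a+b) on (0.52, 0.27) = 0.79
  (x5 OR NOT x4) AND (NOT x5 OR x4) = max(0, a+b−1) on (1.00, 0.79) = 0.79
  → value = 0.7900
|0.5200 − 0.7900| = 0.270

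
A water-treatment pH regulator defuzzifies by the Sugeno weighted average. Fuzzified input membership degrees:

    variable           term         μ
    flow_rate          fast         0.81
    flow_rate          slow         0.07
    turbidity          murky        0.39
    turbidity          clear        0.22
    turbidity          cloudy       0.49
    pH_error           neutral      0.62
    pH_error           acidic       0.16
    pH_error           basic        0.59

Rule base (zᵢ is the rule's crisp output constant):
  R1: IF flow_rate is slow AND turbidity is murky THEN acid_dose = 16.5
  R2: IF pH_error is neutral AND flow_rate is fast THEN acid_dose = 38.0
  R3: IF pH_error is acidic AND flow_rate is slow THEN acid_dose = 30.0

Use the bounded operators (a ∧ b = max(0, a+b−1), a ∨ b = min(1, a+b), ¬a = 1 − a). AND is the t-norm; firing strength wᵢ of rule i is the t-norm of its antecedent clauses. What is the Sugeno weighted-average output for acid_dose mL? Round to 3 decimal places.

R1 (z=16.5): slow=0.07, murky=0.39; AND[max(0, a+b−1)] → w = 0.00
R2 (z=38.0): neutral=0.62, fast=0.81; AND[max(0, a+b−1)] → w = 0.43
R3 (z=30.0): acidic=0.16, slow=0.07; AND[max(0, a+b−1)] → w = 0.00
Weighted average = (0.00·16.5 + 0.43·38.0 + 0.00·30.0) / (0.00 + 0.43 + 0.00)
  = 16.3400 / 0.4300 = 38.000

38.000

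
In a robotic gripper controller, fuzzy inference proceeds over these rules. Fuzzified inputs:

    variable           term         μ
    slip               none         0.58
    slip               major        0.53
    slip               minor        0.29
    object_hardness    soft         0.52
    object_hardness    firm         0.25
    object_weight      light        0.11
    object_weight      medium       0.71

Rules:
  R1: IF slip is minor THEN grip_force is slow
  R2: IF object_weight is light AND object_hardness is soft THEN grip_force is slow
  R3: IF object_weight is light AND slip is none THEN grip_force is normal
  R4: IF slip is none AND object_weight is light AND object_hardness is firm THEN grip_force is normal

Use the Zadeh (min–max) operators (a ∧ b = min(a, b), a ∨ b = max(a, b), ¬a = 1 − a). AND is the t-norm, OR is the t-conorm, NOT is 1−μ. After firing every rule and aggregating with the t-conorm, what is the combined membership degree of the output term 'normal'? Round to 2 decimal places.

0.11

R1: minor=0.29 → w = 0.29
R2: light=0.11, soft=0.52; AND[min(a, b)] → w = 0.11
R3: light=0.11, none=0.58; AND[min(a, b)] → w = 0.11
R4: none=0.58, light=0.11, firm=0.25; AND[min(a, b)] → w = 0.11
Rules with consequent 'normal': {R3, R4} → strengths 0.11, 0.11
Aggregate via t-conorm [max(a, b)]: 0.11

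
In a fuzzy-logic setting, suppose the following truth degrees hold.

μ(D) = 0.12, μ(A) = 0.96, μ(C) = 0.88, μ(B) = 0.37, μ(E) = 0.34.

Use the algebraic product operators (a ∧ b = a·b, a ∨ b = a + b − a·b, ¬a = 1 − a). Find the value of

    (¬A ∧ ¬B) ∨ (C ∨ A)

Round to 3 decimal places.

0.995

¬A = 1 − 0.9600 = 0.0400
¬B = 1 − 0.3700 = 0.6300
¬A ∧ ¬B = a·b on (0.0400, 0.6300) = 0.0252
C ∨ A = a + b − a·b on (0.8800, 0.9600) = 0.9952
(¬A ∧ ¬B) ∨ (C ∨ A) = a + b − a·b on (0.0252, 0.9952) = 0.9953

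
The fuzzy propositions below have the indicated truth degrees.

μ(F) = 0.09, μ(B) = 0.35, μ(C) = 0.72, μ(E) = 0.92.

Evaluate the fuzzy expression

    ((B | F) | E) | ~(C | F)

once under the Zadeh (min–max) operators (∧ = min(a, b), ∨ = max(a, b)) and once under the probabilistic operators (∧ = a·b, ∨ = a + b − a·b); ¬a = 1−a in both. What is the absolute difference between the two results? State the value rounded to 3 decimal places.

0.045

Under Zadeh (min–max):
  B | F = max(a, b) on (0.35, 0.09) = 0.35
  (B | F) | E = max(a, b) on (0.35, 0.92) = 0.92
  C | F = max(a, b) on (0.72, 0.09) = 0.72
  ~(C | F) = 1 − 0.72 = 0.28
  ((B | F) | E) | ~(C | F) = max(a, b) on (0.92, 0.28) = 0.92
  → value = 0.9200
Under probabilistic:
  B | F = a + b − a·b on (0.3500, 0.0900) = 0.4085
  (B | F) | E = a + b − a·b on (0.4085, 0.9200) = 0.9527
  C | F = a + b − a·b on (0.7200, 0.0900) = 0.7452
  ~(C | F) = 1 − 0.7452 = 0.2548
  ((B | F) | E) | ~(C | F) = a + b − a·b on (0.9527, 0.2548) = 0.9647
  → value = 0.9647
|0.9200 − 0.9647| = 0.045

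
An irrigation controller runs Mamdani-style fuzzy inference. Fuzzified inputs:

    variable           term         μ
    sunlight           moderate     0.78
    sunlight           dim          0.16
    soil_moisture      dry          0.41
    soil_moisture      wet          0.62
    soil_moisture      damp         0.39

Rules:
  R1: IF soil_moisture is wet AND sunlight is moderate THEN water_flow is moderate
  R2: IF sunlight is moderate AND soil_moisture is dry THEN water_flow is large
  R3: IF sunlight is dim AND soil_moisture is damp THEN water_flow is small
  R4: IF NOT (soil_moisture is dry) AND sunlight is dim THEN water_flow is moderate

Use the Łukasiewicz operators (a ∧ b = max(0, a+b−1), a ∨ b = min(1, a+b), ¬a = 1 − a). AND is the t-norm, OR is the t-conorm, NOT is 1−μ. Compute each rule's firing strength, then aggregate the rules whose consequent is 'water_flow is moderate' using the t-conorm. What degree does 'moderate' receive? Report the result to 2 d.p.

0.40

R1: wet=0.62, moderate=0.78; AND[max(0, a+b−1)] → w = 0.40
R2: moderate=0.78, dry=0.41; AND[max(0, a+b−1)] → w = 0.19
R3: dim=0.16, damp=0.39; AND[max(0, a+b−1)] → w = 0.00
R4: ¬dry=1−0.41=0.59, dim=0.16; AND[max(0, a+b−1)] → w = 0.00
Rules with consequent 'moderate': {R1, R4} → strengths 0.40, 0.00
Aggregate via t-conorm [min(1, a+b)]: 0.40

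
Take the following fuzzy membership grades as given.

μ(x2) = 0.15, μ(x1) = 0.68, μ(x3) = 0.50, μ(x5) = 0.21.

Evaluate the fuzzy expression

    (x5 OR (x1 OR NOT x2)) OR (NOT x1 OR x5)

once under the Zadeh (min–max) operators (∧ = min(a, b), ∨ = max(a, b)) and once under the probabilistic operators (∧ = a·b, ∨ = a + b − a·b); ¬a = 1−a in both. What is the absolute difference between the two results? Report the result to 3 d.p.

0.130

Under Zadeh (min–max):
  NOT x2 = 1 − 0.15 = 0.85
  x1 OR NOT x2 = max(a, b) on (0.68, 0.85) = 0.85
  x5 OR (x1 OR NOT x2) = max(a, b) on (0.21, 0.85) = 0.85
  NOT x1 = 1 − 0.68 = 0.32
  NOT x1 OR x5 = max(a, b) on (0.32, 0.21) = 0.32
  (x5 OR (x1 OR NOT x2)) OR (NOT x1 OR x5) = max(a, b) on (0.85, 0.32) = 0.85
  → value = 0.8500
Under probabilistic:
  NOT x2 = 1 − 0.1500 = 0.8500
  x1 OR NOT x2 = a + b − a·b on (0.6800, 0.8500) = 0.9520
  x5 OR (x1 OR NOT x2) = a + b − a·b on (0.2100, 0.9520) = 0.9621
  NOT x1 = 1 − 0.6800 = 0.3200
  NOT x1 OR x5 = a + b − a·b on (0.3200, 0.2100) = 0.4628
  (x5 OR (x1 OR NOT x2)) OR (NOT x1 OR x5) = a + b − a·b on (0.9621, 0.4628) = 0.9796
  → value = 0.9796
|0.8500 − 0.9796| = 0.130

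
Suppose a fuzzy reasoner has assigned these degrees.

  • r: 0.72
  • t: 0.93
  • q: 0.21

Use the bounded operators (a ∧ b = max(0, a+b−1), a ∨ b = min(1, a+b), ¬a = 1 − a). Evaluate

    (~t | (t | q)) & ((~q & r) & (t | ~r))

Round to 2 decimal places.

~t = 1 − 0.93 = 0.07
t | q = min(1, a+b) on (0.93, 0.21) = 1.00
~t | (t | q) = min(1, a+b) on (0.07, 1.00) = 1.00
~q = 1 − 0.21 = 0.79
~q & r = max(0, a+b−1) on (0.79, 0.72) = 0.51
~r = 1 − 0.72 = 0.28
t | ~r = min(1, a+b) on (0.93, 0.28) = 1.00
(~q & r) & (t | ~r) = max(0, a+b−1) on (0.51, 1.00) = 0.51
(~t | (t | q)) & ((~q & r) & (t | ~r)) = max(0, a+b−1) on (1.00, 0.51) = 0.51

0.51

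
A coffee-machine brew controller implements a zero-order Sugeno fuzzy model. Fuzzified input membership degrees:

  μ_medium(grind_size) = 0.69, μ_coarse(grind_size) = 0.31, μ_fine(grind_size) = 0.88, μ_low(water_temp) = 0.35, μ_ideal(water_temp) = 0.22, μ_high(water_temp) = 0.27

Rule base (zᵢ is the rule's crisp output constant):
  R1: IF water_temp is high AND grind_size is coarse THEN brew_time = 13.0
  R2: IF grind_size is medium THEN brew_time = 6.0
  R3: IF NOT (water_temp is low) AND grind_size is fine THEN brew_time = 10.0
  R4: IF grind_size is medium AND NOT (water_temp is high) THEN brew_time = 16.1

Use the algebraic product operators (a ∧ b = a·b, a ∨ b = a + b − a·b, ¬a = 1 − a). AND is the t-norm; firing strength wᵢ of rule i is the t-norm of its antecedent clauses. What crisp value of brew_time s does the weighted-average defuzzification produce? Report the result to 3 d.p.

R1 (z=13.0): high=0.27, coarse=0.31; AND[a·b] → w = 0.0837
R2 (z=6.0): medium=0.69 → w = 0.6900
R3 (z=10.0): ¬low=1−0.35=0.65, fine=0.88; AND[a·b] → w = 0.5720
R4 (z=16.1): medium=0.69, ¬high=1−0.27=0.73; AND[a·b] → w = 0.5037
Weighted average = (0.0837·13.0 + 0.6900·6.0 + 0.5720·10.0 + 0.5037·16.1) / (0.0837 + 0.6900 + 0.5720 + 0.5037)
  = 19.0577 / 1.8494 = 10.305

10.305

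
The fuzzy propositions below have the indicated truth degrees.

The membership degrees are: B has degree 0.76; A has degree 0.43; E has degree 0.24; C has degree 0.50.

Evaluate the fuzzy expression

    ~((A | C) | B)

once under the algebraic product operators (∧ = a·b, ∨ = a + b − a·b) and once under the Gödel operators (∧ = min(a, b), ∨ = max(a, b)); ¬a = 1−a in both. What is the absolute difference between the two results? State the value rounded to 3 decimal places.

Under algebraic product:
  A | C = a + b − a·b on (0.4300, 0.5000) = 0.7150
  (A | C) | B = a + b − a·b on (0.7150, 0.7600) = 0.9316
  ~((A | C) | B) = 1 − 0.9316 = 0.0684
  → value = 0.0684
Under Gödel:
  A | C = max(a, b) on (0.43, 0.50) = 0.50
  (A | C) | B = max(a, b) on (0.50, 0.76) = 0.76
  ~((A | C) | B) = 1 − 0.76 = 0.24
  → value = 0.2400
|0.0684 − 0.2400| = 0.172

0.172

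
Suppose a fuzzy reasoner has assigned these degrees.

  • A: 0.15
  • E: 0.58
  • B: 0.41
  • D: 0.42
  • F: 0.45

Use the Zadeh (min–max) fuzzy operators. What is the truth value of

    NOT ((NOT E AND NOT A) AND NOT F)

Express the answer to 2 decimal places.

0.58

NOT E = 1 − 0.58 = 0.42
NOT A = 1 − 0.15 = 0.85
NOT E AND NOT A = min(a, b) on (0.42, 0.85) = 0.42
NOT F = 1 − 0.45 = 0.55
(NOT E AND NOT A) AND NOT F = min(a, b) on (0.42, 0.55) = 0.42
NOT ((NOT E AND NOT A) AND NOT F) = 1 − 0.42 = 0.58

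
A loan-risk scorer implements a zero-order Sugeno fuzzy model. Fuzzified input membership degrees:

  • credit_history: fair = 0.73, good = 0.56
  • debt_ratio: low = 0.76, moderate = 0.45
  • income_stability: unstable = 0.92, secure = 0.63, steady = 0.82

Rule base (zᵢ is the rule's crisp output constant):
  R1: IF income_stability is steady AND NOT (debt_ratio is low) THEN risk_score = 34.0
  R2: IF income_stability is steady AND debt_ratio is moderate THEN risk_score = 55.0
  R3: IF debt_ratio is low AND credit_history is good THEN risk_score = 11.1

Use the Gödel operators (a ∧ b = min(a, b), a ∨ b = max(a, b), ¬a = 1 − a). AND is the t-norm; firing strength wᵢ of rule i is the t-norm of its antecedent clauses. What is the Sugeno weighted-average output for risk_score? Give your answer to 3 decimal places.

31.301

R1 (z=34.0): steady=0.82, ¬low=1−0.76=0.24; AND[min(a, b)] → w = 0.24
R2 (z=55.0): steady=0.82, moderate=0.45; AND[min(a, b)] → w = 0.45
R3 (z=11.1): low=0.76, good=0.56; AND[min(a, b)] → w = 0.56
Weighted average = (0.24·34.0 + 0.45·55.0 + 0.56·11.1) / (0.24 + 0.45 + 0.56)
  = 39.1260 / 1.2500 = 31.301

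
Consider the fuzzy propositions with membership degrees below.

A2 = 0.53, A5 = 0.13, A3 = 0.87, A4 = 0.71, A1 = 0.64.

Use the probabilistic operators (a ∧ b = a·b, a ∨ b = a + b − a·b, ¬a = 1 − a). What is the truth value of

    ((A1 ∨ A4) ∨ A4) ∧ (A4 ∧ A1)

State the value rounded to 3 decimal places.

0.441

A1 ∨ A4 = a + b − a·b on (0.6400, 0.7100) = 0.8956
(A1 ∨ A4) ∨ A4 = a + b − a·b on (0.8956, 0.7100) = 0.9697
A4 ∧ A1 = a·b on (0.7100, 0.6400) = 0.4544
((A1 ∨ A4) ∨ A4) ∧ (A4 ∧ A1) = a·b on (0.9697, 0.4544) = 0.4406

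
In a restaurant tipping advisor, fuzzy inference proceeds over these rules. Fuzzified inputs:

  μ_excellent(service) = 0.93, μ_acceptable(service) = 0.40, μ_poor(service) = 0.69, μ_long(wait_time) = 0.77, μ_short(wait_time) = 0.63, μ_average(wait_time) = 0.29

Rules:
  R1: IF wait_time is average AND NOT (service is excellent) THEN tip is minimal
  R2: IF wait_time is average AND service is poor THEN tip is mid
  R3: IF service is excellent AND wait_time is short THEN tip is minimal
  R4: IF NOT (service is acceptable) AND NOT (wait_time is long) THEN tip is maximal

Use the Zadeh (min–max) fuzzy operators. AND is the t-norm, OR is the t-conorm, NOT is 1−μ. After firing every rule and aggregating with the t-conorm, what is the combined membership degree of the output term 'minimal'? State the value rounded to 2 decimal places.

0.63

R1: average=0.29, ¬excellent=1−0.93=0.07; AND[min(a, b)] → w = 0.07
R2: average=0.29, poor=0.69; AND[min(a, b)] → w = 0.29
R3: excellent=0.93, short=0.63; AND[min(a, b)] → w = 0.63
R4: ¬acceptable=1−0.40=0.60, ¬long=1−0.77=0.23; AND[min(a, b)] → w = 0.23
Rules with consequent 'minimal': {R1, R3} → strengths 0.07, 0.63
Aggregate via t-conorm [max(a, b)]: 0.63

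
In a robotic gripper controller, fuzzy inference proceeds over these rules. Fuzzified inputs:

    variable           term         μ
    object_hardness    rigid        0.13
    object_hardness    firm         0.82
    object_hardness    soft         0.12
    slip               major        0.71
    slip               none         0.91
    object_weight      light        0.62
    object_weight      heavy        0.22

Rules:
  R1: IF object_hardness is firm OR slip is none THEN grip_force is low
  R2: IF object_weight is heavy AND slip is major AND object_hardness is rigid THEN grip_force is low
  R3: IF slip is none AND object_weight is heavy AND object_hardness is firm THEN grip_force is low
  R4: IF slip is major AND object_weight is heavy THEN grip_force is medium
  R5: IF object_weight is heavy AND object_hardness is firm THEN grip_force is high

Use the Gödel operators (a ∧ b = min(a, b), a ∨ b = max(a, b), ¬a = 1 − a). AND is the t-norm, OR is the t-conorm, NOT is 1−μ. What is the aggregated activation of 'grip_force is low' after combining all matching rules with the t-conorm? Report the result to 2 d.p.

R1: firm=0.82, none=0.91; OR[max(a, b)] → w = 0.91
R2: heavy=0.22, major=0.71, rigid=0.13; AND[min(a, b)] → w = 0.13
R3: none=0.91, heavy=0.22, firm=0.82; AND[min(a, b)] → w = 0.22
R4: major=0.71, heavy=0.22; AND[min(a, b)] → w = 0.22
R5: heavy=0.22, firm=0.82; AND[min(a, b)] → w = 0.22
Rules with consequent 'low': {R1, R2, R3} → strengths 0.91, 0.13, 0.22
Aggregate via t-conorm [max(a, b)]: 0.91

0.91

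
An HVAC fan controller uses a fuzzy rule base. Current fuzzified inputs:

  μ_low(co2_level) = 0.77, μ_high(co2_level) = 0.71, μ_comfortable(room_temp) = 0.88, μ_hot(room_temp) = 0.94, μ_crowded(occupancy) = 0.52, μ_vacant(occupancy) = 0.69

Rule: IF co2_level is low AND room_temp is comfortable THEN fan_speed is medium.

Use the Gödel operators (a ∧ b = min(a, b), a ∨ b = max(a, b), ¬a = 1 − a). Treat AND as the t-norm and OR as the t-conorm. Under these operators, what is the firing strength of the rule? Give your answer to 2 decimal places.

0.77

firing strength: low=0.77, comfortable=0.88; AND[min(a, b)] → w = 0.77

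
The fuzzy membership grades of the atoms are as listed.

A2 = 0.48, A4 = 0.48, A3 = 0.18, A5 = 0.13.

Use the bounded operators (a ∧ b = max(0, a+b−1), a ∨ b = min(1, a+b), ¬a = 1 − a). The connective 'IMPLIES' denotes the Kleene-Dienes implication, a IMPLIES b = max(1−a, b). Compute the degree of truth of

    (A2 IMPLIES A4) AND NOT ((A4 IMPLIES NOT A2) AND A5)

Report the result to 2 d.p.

0.52

A2 IMPLIES A4  [Kleene-Dienes: max(1−a, b)] with a=0.48, b=0.48 → 0.52
NOT A2 = 1 − 0.48 = 0.52
A4 IMPLIES NOT A2  [Kleene-Dienes: max(1−a, b)] with a=0.48, b=0.52 → 0.52
(A4 IMPLIES NOT A2) AND A5 = max(0, a+b−1) on (0.52, 0.13) = 0.00
NOT ((A4 IMPLIES NOT A2) AND A5) = 1 − 0.00 = 1.00
(A2 IMPLIES A4) AND NOT ((A4 IMPLIES NOT A2) AND A5) = max(0, a+b−1) on (0.52, 1.00) = 0.52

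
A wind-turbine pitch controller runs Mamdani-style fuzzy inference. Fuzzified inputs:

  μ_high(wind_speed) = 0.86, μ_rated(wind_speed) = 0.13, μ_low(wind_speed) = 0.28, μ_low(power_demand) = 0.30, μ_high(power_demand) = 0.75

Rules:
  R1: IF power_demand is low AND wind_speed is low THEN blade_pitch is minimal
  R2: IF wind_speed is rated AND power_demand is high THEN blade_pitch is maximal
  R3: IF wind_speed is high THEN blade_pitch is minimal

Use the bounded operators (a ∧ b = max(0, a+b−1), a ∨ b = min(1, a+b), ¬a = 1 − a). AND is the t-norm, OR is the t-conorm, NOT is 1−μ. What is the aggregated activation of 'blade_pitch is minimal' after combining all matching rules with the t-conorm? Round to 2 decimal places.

0.86

R1: low=0.30, low=0.28; AND[max(0, a+b−1)] → w = 0.00
R2: rated=0.13, high=0.75; AND[max(0, a+b−1)] → w = 0.00
R3: high=0.86 → w = 0.86
Rules with consequent 'minimal': {R1, R3} → strengths 0.00, 0.86
Aggregate via t-conorm [min(1, a+b)]: 0.86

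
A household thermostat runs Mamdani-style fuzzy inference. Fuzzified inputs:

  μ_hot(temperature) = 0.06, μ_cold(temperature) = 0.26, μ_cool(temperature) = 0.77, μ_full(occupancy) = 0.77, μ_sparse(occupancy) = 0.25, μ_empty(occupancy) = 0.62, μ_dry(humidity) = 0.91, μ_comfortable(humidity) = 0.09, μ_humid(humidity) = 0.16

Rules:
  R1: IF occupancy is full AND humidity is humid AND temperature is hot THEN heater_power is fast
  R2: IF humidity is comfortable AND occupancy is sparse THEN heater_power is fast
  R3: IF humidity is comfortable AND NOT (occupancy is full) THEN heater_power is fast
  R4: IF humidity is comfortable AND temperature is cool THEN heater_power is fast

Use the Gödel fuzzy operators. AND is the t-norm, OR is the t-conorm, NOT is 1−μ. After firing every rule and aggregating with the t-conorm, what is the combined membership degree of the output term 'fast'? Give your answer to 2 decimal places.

R1: full=0.77, humid=0.16, hot=0.06; AND[min(a, b)] → w = 0.06
R2: comfortable=0.09, sparse=0.25; AND[min(a, b)] → w = 0.09
R3: comfortable=0.09, ¬full=1−0.77=0.23; AND[min(a, b)] → w = 0.09
R4: comfortable=0.09, cool=0.77; AND[min(a, b)] → w = 0.09
Rules with consequent 'fast': {R1, R2, R3, R4} → strengths 0.06, 0.09, 0.09, 0.09
Aggregate via t-conorm [max(a, b)]: 0.09

0.09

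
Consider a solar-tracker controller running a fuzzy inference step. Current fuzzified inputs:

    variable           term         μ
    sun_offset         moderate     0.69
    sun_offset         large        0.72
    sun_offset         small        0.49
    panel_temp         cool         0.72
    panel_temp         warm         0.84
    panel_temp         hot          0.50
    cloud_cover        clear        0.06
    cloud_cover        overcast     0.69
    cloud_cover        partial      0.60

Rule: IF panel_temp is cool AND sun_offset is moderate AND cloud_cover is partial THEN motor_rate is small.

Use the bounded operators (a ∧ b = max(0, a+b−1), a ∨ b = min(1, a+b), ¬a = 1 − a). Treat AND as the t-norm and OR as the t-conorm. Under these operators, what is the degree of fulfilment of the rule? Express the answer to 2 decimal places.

firing strength: cool=0.72, moderate=0.69, partial=0.60; AND[max(0, a+b−1)] → w = 0.01

0.01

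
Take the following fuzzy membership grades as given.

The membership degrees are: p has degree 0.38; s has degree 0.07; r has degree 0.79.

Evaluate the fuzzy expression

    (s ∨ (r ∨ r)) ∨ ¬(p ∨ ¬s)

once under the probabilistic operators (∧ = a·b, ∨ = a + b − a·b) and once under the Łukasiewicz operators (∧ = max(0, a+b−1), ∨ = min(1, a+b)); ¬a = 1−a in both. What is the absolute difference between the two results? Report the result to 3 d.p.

Under probabilistic:
  r ∨ r = a + b − a·b on (0.7900, 0.7900) = 0.9559
  s ∨ (r ∨ r) = a + b − a·b on (0.0700, 0.9559) = 0.9590
  ¬s = 1 − 0.0700 = 0.9300
  p ∨ ¬s = a + b − a·b on (0.3800, 0.9300) = 0.9566
  ¬(p ∨ ¬s) = 1 − 0.9566 = 0.0434
  (s ∨ (r ∨ r)) ∨ ¬(p ∨ ¬s) = a + b − a·b on (0.9590, 0.0434) = 0.9608
  → value = 0.9608
Under Łukasiewicz:
  r ∨ r = min(1, a+b) on (0.79, 0.79) = 1.00
  s ∨ (r ∨ r) = min(1, a+b) on (0.07, 1.00) = 1.00
  ¬s = 1 − 0.07 = 0.93
  p ∨ ¬s = min(1, a+b) on (0.38, 0.93) = 1.00
  ¬(p ∨ ¬s) = 1 − 1.00 = 0.00
  (s ∨ (r ∨ r)) ∨ ¬(p ∨ ¬s) = min(1, a+b) on (1.00, 0.00) = 1.00
  → value = 1.0000
|0.9608 − 1.0000| = 0.039

0.039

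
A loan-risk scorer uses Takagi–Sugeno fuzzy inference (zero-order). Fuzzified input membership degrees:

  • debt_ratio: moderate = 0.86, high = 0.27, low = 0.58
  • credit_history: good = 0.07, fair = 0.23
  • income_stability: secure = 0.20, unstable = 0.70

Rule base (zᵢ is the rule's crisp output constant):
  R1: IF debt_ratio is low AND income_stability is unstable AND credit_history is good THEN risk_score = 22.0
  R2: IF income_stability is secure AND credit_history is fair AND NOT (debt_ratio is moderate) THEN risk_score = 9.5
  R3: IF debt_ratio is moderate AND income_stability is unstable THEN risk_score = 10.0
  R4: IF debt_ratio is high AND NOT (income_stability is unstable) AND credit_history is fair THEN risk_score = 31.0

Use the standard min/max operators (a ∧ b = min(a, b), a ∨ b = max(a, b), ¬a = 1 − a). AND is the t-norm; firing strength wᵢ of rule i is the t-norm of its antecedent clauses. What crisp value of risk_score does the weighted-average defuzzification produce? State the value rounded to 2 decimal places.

14.91

R1 (z=22.0): low=0.58, unstable=0.70, good=0.07; AND[min(a, b)] → w = 0.07
R2 (z=9.5): secure=0.20, fair=0.23, ¬moderate=1−0.86=0.14; AND[min(a, b)] → w = 0.14
R3 (z=10.0): moderate=0.86, unstable=0.70; AND[min(a, b)] → w = 0.70
R4 (z=31.0): high=0.27, ¬unstable=1−0.70=0.30, fair=0.23; AND[min(a, b)] → w = 0.23
Weighted average = (0.07·22.0 + 0.14·9.5 + 0.70·10.0 + 0.23·31.0) / (0.07 + 0.14 + 0.70 + 0.23)
  = 17.0000 / 1.1400 = 14.91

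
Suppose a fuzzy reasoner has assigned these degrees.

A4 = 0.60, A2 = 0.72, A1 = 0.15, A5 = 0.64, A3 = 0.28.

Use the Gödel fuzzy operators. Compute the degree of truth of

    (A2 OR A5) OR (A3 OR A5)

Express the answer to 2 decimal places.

A2 OR A5 = max(a, b) on (0.72, 0.64) = 0.72
A3 OR A5 = max(a, b) on (0.28, 0.64) = 0.64
(A2 OR A5) OR (A3 OR A5) = max(a, b) on (0.72, 0.64) = 0.72

0.72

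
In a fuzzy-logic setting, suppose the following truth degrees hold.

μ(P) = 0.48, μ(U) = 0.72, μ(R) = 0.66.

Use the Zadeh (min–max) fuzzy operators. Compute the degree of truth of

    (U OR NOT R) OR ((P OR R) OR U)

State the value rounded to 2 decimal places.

0.72

NOT R = 1 − 0.66 = 0.34
U OR NOT R = max(a, b) on (0.72, 0.34) = 0.72
P OR R = max(a, b) on (0.48, 0.66) = 0.66
(P OR R) OR U = max(a, b) on (0.66, 0.72) = 0.72
(U OR NOT R) OR ((P OR R) OR U) = max(a, b) on (0.72, 0.72) = 0.72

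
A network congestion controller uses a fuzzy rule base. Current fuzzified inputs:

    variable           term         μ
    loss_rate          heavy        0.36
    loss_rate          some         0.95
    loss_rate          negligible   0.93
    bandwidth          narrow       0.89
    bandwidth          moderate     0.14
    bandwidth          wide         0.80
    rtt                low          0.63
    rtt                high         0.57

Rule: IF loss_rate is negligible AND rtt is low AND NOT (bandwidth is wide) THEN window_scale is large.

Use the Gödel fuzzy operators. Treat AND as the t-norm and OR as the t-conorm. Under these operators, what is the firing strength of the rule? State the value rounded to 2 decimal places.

firing strength: negligible=0.93, low=0.63, ¬wide=1−0.80=0.20; AND[min(a, b)] → w = 0.20

0.20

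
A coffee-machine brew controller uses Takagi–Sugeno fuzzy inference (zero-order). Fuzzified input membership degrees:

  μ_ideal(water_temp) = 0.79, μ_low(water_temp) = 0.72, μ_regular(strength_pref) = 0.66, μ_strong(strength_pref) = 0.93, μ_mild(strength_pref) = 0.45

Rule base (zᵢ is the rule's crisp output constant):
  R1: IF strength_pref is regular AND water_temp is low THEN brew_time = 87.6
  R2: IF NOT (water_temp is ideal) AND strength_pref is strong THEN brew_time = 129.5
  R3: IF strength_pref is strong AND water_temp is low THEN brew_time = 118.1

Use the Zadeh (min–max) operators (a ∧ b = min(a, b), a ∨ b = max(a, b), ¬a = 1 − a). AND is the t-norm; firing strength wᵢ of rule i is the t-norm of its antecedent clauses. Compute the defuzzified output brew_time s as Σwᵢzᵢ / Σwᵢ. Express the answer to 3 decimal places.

106.945

R1 (z=87.6): regular=0.66, low=0.72; AND[min(a, b)] → w = 0.66
R2 (z=129.5): ¬ideal=1−0.79=0.21, strong=0.93; AND[min(a, b)] → w = 0.21
R3 (z=118.1): strong=0.93, low=0.72; AND[min(a, b)] → w = 0.72
Weighted average = (0.66·87.6 + 0.21·129.5 + 0.72·118.1) / (0.66 + 0.21 + 0.72)
  = 170.0430 / 1.5900 = 106.945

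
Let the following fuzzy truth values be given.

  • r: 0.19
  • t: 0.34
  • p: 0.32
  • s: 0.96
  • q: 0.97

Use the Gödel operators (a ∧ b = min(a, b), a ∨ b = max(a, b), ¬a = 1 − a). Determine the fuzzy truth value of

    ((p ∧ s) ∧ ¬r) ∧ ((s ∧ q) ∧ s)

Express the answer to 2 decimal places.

0.32

p ∧ s = min(a, b) on (0.32, 0.96) = 0.32
¬r = 1 − 0.19 = 0.81
(p ∧ s) ∧ ¬r = min(a, b) on (0.32, 0.81) = 0.32
s ∧ q = min(a, b) on (0.96, 0.97) = 0.96
(s ∧ q) ∧ s = min(a, b) on (0.96, 0.96) = 0.96
((p ∧ s) ∧ ¬r) ∧ ((s ∧ q) ∧ s) = min(a, b) on (0.32, 0.96) = 0.32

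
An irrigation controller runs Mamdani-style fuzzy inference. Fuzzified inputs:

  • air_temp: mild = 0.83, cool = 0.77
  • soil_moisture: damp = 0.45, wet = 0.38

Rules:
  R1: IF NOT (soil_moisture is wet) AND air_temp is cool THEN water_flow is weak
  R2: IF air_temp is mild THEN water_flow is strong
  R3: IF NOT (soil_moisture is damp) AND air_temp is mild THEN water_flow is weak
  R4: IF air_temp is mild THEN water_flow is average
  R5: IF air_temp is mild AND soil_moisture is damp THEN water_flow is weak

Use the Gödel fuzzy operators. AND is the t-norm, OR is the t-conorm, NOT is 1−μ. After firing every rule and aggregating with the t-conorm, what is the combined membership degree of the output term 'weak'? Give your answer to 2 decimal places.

0.62

R1: ¬wet=1−0.38=0.62, cool=0.77; AND[min(a, b)] → w = 0.62
R2: mild=0.83 → w = 0.83
R3: ¬damp=1−0.45=0.55, mild=0.83; AND[min(a, b)] → w = 0.55
R4: mild=0.83 → w = 0.83
R5: mild=0.83, damp=0.45; AND[min(a, b)] → w = 0.45
Rules with consequent 'weak': {R1, R3, R5} → strengths 0.62, 0.55, 0.45
Aggregate via t-conorm [max(a, b)]: 0.62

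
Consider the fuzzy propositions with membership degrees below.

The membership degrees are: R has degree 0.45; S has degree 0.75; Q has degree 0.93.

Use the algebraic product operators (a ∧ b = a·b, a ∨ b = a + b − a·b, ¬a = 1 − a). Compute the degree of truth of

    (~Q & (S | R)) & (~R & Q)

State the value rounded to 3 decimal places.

0.031

~Q = 1 − 0.9300 = 0.0700
S | R = a + b − a·b on (0.7500, 0.4500) = 0.8625
~Q & (S | R) = a·b on (0.0700, 0.8625) = 0.0604
~R = 1 − 0.4500 = 0.5500
~R & Q = a·b on (0.5500, 0.9300) = 0.5115
(~Q & (S | R)) & (~R & Q) = a·b on (0.0604, 0.5115) = 0.0309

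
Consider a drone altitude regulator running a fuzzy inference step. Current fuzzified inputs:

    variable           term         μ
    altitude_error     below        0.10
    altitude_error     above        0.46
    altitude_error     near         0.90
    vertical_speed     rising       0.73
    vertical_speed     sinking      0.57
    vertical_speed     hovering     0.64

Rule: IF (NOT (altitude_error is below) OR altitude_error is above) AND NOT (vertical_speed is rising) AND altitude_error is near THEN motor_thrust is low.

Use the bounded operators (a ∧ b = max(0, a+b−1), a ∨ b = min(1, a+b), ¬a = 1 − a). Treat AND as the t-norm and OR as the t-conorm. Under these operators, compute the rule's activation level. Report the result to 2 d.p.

0.17

firing strength: (¬below=1−0.10=0.90 OR above=0.46) = 1.00; AND[max(0, a+b−1)] with ¬rising=1−0.73=0.27, near=0.90 → w = 0.17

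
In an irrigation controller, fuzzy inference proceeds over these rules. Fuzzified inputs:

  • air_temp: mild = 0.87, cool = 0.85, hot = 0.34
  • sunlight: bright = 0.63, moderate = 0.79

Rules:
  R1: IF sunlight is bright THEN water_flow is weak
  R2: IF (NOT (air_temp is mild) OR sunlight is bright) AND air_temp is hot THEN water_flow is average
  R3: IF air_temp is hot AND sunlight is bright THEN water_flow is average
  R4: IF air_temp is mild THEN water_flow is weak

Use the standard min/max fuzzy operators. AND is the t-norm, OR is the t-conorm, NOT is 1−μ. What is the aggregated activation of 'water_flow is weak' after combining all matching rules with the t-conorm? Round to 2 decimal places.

R1: bright=0.63 → w = 0.63
R2: (¬mild=1−0.87=0.13 OR bright=0.63) = 0.63; AND[min(a, b)] with hot=0.34 → w = 0.34
R3: hot=0.34, bright=0.63; AND[min(a, b)] → w = 0.34
R4: mild=0.87 → w = 0.87
Rules with consequent 'weak': {R1, R4} → strengths 0.63, 0.87
Aggregate via t-conorm [max(a, b)]: 0.87

0.87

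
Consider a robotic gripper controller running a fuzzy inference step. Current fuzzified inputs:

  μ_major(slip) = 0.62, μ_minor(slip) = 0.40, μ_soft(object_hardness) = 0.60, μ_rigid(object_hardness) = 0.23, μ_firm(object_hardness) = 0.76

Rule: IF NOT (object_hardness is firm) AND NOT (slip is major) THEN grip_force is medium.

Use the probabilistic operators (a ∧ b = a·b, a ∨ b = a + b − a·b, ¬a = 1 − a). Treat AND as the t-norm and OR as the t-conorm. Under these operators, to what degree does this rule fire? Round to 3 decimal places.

firing strength: ¬firm=1−0.76=0.24, ¬major=1−0.62=0.38; AND[a·b] → w = 0.0912

0.091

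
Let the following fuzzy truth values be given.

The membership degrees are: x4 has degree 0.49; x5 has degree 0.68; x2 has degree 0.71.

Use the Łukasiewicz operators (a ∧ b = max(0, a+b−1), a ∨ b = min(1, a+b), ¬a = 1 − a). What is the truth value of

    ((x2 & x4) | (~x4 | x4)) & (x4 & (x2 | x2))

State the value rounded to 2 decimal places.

x2 & x4 = max(0, a+b−1) on (0.71, 0.49) = 0.20
~x4 = 1 − 0.49 = 0.51
~x4 | x4 = min(1, a+b) on (0.51, 0.49) = 1.00
(x2 & x4) | (~x4 | x4) = min(1, a+b) on (0.20, 1.00) = 1.00
x2 | x2 = min(1, a+b) on (0.71, 0.71) = 1.00
x4 & (x2 | x2) = max(0, a+b−1) on (0.49, 1.00) = 0.49
((x2 & x4) | (~x4 | x4)) & (x4 & (x2 | x2)) = max(0, a+b−1) on (1.00, 0.49) = 0.49

0.49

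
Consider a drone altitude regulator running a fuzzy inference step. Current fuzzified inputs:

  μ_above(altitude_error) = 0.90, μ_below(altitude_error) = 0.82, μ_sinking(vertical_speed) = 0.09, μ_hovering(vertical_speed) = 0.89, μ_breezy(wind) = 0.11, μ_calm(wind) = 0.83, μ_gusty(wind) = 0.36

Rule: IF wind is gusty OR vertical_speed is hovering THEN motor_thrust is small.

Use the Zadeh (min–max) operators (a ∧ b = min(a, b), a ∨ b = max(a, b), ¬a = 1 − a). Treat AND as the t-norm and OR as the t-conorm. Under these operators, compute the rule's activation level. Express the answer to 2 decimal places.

0.89

firing strength: gusty=0.36, hovering=0.89; OR[max(a, b)] → w = 0.89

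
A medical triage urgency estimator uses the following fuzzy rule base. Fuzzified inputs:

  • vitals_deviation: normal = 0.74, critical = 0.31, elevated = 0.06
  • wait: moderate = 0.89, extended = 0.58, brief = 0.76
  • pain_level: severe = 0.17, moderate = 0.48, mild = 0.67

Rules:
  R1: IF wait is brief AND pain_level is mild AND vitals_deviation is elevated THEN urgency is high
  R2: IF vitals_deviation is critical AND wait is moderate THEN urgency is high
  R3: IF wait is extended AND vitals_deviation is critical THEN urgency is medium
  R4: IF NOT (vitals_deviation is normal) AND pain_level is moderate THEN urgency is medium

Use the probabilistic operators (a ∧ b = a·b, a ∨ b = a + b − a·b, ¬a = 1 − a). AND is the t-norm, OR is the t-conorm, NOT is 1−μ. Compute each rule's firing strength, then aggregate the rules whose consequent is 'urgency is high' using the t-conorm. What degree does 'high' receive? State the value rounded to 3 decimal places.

0.298

R1: brief=0.76, mild=0.67, elevated=0.06; AND[a·b] → w = 0.0306
R2: critical=0.31, moderate=0.89; AND[a·b] → w = 0.2759
R3: extended=0.58, critical=0.31; AND[a·b] → w = 0.1798
R4: ¬normal=1−0.74=0.26, moderate=0.48; AND[a·b] → w = 0.1248
Rules with consequent 'high': {R1, R2} → strengths 0.0306, 0.2759
Aggregate via t-conorm [a + b − a·b]: 0.2980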